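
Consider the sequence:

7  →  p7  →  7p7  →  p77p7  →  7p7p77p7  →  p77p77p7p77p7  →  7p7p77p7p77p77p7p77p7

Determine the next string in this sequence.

p77p77p7p77p77p7p77p7p77p77p7p77p7

Each term (from the third on) is the two preceding terms concatenated in order: term 3 = 7·p7 = 7p7.
So term 8 is p77p77p7p77p7·7p7p77p7p77p77p7p77p7.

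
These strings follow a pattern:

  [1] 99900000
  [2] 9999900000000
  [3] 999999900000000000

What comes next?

The n-th term is 2n+1 9's then 3n+2 0's (n = 1, 2, …).
For the next term, n = 4, so the run lengths are 9, 14.

99999999900000000000000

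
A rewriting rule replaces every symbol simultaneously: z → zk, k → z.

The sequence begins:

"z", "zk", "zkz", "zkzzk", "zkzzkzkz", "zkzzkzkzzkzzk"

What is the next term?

Rewriting the 13 symbols of zkzzkzkzzkzzk one by one yields zk z zk zk z zk z zk zk z zk zk z; concatenated:

zkzzkzkzzkzzkzkzzkzkz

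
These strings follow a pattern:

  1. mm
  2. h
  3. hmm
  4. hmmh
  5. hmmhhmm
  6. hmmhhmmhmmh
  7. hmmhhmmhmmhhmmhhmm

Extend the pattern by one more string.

From term 3 onward, concatenate the last term with the second-to-last: h·mm = hmm, hmm·h = hmmh, …
The next term joins hmmhhmmhmmhhmmhhmm and hmmhhmmhmmh.

hmmhhmmhmmhhmmhhmmhmmhhmmhmmh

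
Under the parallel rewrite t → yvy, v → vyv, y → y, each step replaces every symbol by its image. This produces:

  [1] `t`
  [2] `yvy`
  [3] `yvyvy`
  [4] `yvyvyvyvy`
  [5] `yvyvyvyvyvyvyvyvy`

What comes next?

yvyvyvyvyvyvyvyvyvyvyvyvyvyvyvyvy

Replace each of the 17 characters of yvyvyvyvyvyvyvyvy in place — y vyv y vyv y vyv y vyv y vyv y vyv y vyv y vyv y — and concatenate.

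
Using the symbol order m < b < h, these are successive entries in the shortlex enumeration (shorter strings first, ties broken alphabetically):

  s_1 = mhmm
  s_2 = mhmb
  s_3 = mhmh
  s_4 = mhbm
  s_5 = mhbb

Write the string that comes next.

Find the rightmost character of mhbb below h, bump it to the next letter, and reset everything to its right to m.

mhbh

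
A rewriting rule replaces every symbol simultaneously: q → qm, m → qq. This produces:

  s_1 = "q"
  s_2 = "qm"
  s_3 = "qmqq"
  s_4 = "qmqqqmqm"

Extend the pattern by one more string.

Rewriting each symbol of qmqqqmqm: q→qm, m→qq, q→qm, q→qm, q→qm, m→qq, q→qm, m→qq, which concatenates to qm qq qm qm qm qq qm qq.

qmqqqmqmqmqqqmqq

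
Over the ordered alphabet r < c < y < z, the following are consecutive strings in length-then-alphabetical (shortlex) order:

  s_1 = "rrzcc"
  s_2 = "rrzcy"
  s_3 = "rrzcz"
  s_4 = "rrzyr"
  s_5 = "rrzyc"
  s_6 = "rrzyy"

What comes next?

rrzyz

Find the rightmost character of rrzyy below z, bump it to the next letter, and reset everything to its right to r.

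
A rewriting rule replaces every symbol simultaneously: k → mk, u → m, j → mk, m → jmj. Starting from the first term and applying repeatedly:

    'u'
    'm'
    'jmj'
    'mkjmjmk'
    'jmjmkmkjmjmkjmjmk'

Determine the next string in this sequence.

Replace each of the 17 characters of jmjmkmkjmjmkjmjmk in place — mk jmj mk jmj mk jmj mk mk jmj mk jmj mk mk jmj mk jmj mk — and concatenate.

mkjmjmkjmjmkjmjmkmkjmjmkjmjmkmkjmjmkjmjmk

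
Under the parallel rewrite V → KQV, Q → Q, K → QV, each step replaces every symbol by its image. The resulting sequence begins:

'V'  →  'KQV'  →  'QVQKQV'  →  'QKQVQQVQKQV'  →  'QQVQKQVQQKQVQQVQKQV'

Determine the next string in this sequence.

QQKQVQQVQKQVQQQVQKQVQQKQVQQVQKQV

Applying the rule to each of the 19 symbols of QQVQKQVQQKQVQQVQKQV gives the pieces Q Q KQV Q QV Q KQV Q Q QV Q KQV Q Q KQV Q QV Q KQV, which concatenate to the answer.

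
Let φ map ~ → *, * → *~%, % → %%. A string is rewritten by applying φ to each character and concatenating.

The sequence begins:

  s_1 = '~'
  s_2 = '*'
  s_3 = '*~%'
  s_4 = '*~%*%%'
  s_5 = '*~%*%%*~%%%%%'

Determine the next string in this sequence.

*~%*%%*~%%%%%*~%*%%%%%%%%%%

Replace each of the 13 characters of *~%*%%*~%%%%% in place — *~% * %% *~% %% %% *~% * %% %% %% %% %% — and concatenate.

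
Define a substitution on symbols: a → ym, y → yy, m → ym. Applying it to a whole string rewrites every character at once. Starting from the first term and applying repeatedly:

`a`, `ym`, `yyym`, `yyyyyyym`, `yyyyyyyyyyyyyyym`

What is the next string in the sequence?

yyyyyyyyyyyyyyyyyyyyyyyyyyyyyyym

Replace each of the 16 characters of yyyyyyyyyyyyyyym in place — yy yy yy yy yy yy yy yy yy yy yy yy yy yy yy ym — and concatenate.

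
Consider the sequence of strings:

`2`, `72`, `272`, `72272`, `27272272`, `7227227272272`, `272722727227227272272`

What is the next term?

7227227272272272722727227227272272

This is a Fibonacci-style word recurrence s(k) = s(k−2)·s(k−1): e.g. 2·72 = 272.
So term 8 is 7227227272272·272722727227227272272.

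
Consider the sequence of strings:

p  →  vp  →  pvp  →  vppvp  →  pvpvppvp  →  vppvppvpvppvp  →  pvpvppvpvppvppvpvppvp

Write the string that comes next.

vppvppvpvppvppvpvppvpvppvppvpvppvp

Each term (from the third on) is the two preceding terms concatenated in order: term 3 = p·vp = pvp.
So term 8 is vppvppvpvppvp·pvpvppvpvppvppvpvppvp.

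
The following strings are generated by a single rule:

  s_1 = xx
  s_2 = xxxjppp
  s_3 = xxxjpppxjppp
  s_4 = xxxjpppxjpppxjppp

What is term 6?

Each term is the previous one with xjppp appended.
From xxxjpppxjpppxjppp, 2 further steps: xxxjpppxjpppxjppp → xxxjpppxjpppxjpppxjppp → (answer).

xxxjpppxjpppxjpppxjpppxjppp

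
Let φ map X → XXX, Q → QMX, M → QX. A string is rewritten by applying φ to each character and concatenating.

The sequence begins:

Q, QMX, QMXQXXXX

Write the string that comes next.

QMXQXXXXQMXXXXXXXXXXXXX

Rewriting each symbol of QMXQXXXX: Q→QMX, M→QX, X→XXX, Q→QMX, X→XXX, X→XXX, X→XXX, X→XXX, which concatenates to QMX QX XXX QMX XXX XXX XXX XXX.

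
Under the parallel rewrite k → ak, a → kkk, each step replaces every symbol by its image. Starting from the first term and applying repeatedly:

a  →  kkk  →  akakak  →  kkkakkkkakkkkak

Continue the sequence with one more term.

Rewriting the 15 symbols of kkkakkkkakkkkak one by one yields ak ak ak kkk ak ak ak ak kkk ak ak ak ak kkk ak; concatenated:

akakakkkkakakakakkkkakakakakkkkak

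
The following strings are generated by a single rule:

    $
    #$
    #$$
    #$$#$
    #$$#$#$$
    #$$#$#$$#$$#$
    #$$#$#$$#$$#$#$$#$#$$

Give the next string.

Each term (from the third on) is the previous term followed by the one before it: term 3 = #$·$ = #$$.
The next term joins #$$#$#$$#$$#$#$$#$#$$ and #$$#$#$$#$$#$.

#$$#$#$$#$$#$#$$#$#$$#$$#$#$$#$$#$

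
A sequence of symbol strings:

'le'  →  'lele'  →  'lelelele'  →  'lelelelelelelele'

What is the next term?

lelelelelelelelelelelelelelelele

s(k+1) = s(k)·s(k) — each term doubles the last.
One more doubling of lelelelelelelele gives the answer.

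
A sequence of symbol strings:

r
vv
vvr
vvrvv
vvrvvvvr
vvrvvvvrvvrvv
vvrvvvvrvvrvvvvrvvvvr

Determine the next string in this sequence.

This is a Fibonacci-style word recurrence s(k) = s(k−1)·s(k−2): e.g. vv·r = vvr.
The next term joins vvrvvvvrvvrvvvvrvvvvr and vvrvvvvrvvrvv.

vvrvvvvrvvrvvvvrvvvvrvvrvvvvrvvrvv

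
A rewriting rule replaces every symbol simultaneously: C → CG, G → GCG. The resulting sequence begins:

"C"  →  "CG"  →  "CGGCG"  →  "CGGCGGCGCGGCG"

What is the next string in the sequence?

CGGCGGCGCGGCGGCGCGGCGCGGCGGCGCGGCG

Replace each of the 13 characters of CGGCGGCGCGGCG in place — CG GCG GCG CG GCG GCG CG GCG CG GCG GCG CG GCG — and concatenate.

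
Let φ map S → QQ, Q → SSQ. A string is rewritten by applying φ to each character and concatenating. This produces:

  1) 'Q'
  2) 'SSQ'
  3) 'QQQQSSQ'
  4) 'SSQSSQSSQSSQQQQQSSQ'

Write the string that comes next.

Rewriting the 19 symbols of SSQSSQSSQSSQQQQQSSQ one by one yields QQ QQ SSQ QQ QQ SSQ QQ QQ SSQ QQ QQ SSQ SSQ SSQ SSQ SSQ QQ QQ SSQ; concatenated:

QQQQSSQQQQQSSQQQQQSSQQQQQSSQSSQSSQSSQSSQQQQQSSQ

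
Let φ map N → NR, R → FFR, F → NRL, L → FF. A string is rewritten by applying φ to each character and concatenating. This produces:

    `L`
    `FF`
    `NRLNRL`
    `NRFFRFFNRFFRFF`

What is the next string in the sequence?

Rewriting the 14 symbols of NRFFRFFNRFFRFF one by one yields NR FFR NRL NRL FFR NRL NRL NR FFR NRL NRL FFR NRL NRL; concatenated:

NRFFRNRLNRLFFRNRLNRLNRFFRNRLNRLFFRNRLNRL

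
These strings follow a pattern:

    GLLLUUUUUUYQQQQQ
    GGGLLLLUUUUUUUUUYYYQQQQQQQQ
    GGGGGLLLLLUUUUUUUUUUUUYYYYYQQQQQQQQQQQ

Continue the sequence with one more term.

GGGGGGGLLLLLLUUUUUUUUUUUUUUUYYYYYYYQQQQQQQQQQQQQQ

The n-th term is 2n-1 G's then n+2 L's then 3n+3 U's then 2n-1 Y's then 3n+2 Q's (n = 1, 2, …).
At n = 4 the blocks have lengths 7, 6, 15, 7, 14.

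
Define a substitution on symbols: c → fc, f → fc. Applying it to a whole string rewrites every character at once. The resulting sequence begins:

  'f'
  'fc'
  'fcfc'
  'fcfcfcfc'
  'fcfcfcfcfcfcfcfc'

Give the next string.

fcfcfcfcfcfcfcfcfcfcfcfcfcfcfcfc

Applying the rule to each of the 16 symbols of fcfcfcfcfcfcfcfc gives the pieces fc fc fc fc fc fc fc fc fc fc fc fc fc fc fc fc, which concatenate to the answer.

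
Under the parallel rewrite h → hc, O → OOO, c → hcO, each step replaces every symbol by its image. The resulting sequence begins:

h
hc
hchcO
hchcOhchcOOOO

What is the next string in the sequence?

Rewriting the 13 symbols of hchcOhchcOOOO one by one yields hc hcO hc hcO OOO hc hcO hc hcO OOO OOO OOO OOO; concatenated:

hchcOhchcOOOOhchcOhchcOOOOOOOOOOOOO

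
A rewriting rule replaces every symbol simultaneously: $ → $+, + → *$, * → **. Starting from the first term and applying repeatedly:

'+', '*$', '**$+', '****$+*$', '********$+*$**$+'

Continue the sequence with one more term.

Replace each of the 16 characters of ********$+*$**$+ in place — ** ** ** ** ** ** ** ** $+ *$ ** $+ ** ** $+ *$ — and concatenate.

****************$+*$**$+****$+*$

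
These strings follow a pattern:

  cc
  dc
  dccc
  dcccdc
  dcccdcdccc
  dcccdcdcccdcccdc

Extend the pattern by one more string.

From term 3 onward, concatenate the last term with the second-to-last: dc·cc = dccc, dccc·dc = dcccdc, …
The next term joins dcccdcdcccdcccdc and dcccdcdccc.

dcccdcdcccdcccdcdcccdcdccc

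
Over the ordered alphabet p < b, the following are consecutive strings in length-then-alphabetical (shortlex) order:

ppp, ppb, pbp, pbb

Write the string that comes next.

The successor of pbb increments the rightmost position that isn't already b and resets every position after it to p.

bpp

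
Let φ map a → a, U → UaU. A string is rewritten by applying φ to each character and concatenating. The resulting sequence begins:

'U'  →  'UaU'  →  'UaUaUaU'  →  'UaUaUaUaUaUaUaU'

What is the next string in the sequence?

UaUaUaUaUaUaUaUaUaUaUaUaUaUaUaU

Applying the rule to each of the 15 symbols of UaUaUaUaUaUaUaU gives the pieces UaU a UaU a UaU a UaU a UaU a UaU a UaU a UaU, which concatenate to the answer.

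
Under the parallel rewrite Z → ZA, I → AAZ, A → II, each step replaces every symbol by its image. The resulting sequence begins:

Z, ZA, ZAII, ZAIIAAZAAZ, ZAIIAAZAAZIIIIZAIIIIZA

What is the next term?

ZAIIAAZAAZIIIIZAIIIIZAAAZAAZAAZAAZZAIIAAZAAZAAZAAZZAII

φ(ZAIIAAZAAZIIIIZAIIIIZA) expands symbol-by-symbol to ZA II AAZ AAZ II II ZA II II ZA AAZ AAZ AAZ AAZ ZA II AAZ AAZ AAZ AAZ ZA II; joining the 22 pieces gives the next term.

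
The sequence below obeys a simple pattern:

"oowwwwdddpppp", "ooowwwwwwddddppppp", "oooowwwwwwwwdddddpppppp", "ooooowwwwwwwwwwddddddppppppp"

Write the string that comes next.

Term n consists of n o's, followed by 2n w's, followed by n+1 d's, followed by n+2 p's, where the shown terms are n = 2, 3, 4, 5.
For the next term, n = 6, so the run lengths are 6, 12, 7, 8.

oooooowwwwwwwwwwwwdddddddpppppppp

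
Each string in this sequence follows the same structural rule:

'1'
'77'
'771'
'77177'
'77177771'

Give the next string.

Each term (from the third on) is the previous term followed by the one before it: term 3 = 77·1 = 771.
Continuing: 77177771 · 77177 gives term 6.

7717777177177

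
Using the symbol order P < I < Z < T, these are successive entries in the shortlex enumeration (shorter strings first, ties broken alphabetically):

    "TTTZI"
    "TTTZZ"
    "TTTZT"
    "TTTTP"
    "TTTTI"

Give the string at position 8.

Continuing the enumeration 3 steps past TTTTI: TTTTI → TTTTZ → TTTTT → (answer).

PPPPPP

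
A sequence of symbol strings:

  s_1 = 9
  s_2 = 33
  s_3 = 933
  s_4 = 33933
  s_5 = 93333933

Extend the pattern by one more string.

3393393333933

From term 3 onward, concatenate the second-to-last term with the last: 9·33 = 933, 33·933 = 33933, …
So term 6 is 33933·93333933.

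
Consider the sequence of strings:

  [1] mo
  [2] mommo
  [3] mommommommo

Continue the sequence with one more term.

s(k+1) = s(k)·m·s(k) — each term doubles the last with 'm' between the halves.
One more doubling of mommommommo gives the answer.

mommommommommommommommo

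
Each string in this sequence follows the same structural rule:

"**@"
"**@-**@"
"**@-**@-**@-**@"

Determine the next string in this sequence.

Each string is two copies of the previous one joined by '-'.
Doubling **@-**@-**@-**@ with '-' between the halves:

**@-**@-**@-**@-**@-**@-**@-**@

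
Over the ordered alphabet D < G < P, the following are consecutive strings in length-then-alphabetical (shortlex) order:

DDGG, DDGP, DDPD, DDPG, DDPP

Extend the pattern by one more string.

DGDD

Find the rightmost character of DDPP below P, bump it to the next letter, and reset everything to its right to D.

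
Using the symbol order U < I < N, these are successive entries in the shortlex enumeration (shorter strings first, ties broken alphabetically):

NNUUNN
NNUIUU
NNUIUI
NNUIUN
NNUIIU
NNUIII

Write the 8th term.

Stepping forward 2 times from NNUIII: NNUIII → NNUIIN, then the target.

NNUINU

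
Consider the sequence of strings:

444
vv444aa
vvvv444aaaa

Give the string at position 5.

Each term wraps the previous one in vv on the left and aa on the right.
From vvvv444aaaa, 2 further steps: vvvv444aaaa → vvvvvv444aaaaaa → (answer).

vvvvvvvv444aaaaaaaa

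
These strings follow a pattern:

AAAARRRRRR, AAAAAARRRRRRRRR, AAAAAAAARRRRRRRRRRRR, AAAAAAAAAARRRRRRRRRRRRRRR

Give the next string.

Reading off run lengths: A runs 4, 6, 8, 10; R runs 6, 9, 12, 15 — each is linear in n, where the shown terms are n = 2, 3, 4, 5.
Setting n = 6 gives 12, 18 characters in each block.

AAAAAAAAAAAARRRRRRRRRRRRRRRRRR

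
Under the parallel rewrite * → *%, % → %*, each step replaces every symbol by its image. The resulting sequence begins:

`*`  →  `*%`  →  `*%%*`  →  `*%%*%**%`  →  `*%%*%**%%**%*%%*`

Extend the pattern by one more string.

Rewriting the 16 symbols of *%%*%**%%**%*%%* one by one yields *% %* %* *% %* *% *% %* %* *% *% %* *% %* %* *%; concatenated:

*%%*%**%%**%*%%*%**%*%%**%%*%**%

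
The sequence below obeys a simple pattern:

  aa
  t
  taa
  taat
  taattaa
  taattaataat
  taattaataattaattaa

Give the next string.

taattaataattaattaataattaataat

From term 3 onward, concatenate the last term with the second-to-last: t·aa = taa, taa·t = taat, …
So term 8 is taattaataattaattaa·taattaataat.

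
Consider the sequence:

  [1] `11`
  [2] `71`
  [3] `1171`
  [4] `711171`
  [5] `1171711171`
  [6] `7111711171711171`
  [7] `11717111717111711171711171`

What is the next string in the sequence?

Each term (from the third on) is the two preceding terms concatenated in order: term 3 = 11·71 = 1171.
So term 8 is 7111711171711171·11717111717111711171711171.

711171117171117111717111717111711171711171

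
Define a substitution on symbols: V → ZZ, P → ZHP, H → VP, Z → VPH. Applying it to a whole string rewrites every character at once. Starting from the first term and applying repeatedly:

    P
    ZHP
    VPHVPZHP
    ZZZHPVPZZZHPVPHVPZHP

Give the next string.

VPHVPHVPHVPZHPZZZHPVPHVPHVPHVPZHPZZZHPVPZZZHPVPHVPZHP

Applying the rule to each of the 20 symbols of ZZZHPVPZZZHPVPHVPZHP gives the pieces VPH VPH VPH VP ZHP ZZ ZHP VPH VPH VPH VP ZHP ZZ ZHP VP ZZ ZHP VPH VP ZHP, which concatenate to the answer.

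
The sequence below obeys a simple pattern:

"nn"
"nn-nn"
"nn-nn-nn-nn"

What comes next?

Each string is two copies of the previous one joined by '-'.
Doubling nn-nn-nn-nn with '-' between the halves:

nn-nn-nn-nn-nn-nn-nn-nn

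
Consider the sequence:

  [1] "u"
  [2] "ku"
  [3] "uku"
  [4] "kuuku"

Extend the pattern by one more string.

Each term (from the third on) is the two preceding terms concatenated in order: term 3 = u·ku = uku.
Continuing: uku · kuuku gives term 5.

ukukuuku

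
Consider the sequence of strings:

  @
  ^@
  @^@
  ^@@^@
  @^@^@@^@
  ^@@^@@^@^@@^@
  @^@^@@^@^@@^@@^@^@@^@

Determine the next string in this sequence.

^@@^@@^@^@@^@@^@^@@^@^@@^@@^@^@@^@

This is a Fibonacci-style word recurrence s(k) = s(k−2)·s(k−1): e.g. @·^@ = @^@.
So term 8 is ^@@^@@^@^@@^@·@^@^@@^@^@@^@@^@^@@^@.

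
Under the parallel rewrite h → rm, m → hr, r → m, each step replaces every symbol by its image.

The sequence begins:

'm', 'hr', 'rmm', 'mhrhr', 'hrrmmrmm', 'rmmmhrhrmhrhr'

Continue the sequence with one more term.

Applying the rule to each of the 13 symbols of rmmmhrhrmhrhr gives the pieces m hr hr hr rm m rm m hr rm m rm m, which concatenate to the answer.

mhrhrhrrmmrmmhrrmmrmm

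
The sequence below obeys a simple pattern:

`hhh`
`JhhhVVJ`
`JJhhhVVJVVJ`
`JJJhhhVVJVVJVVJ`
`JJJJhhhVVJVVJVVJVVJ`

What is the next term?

JJJJJhhhVVJVVJVVJVVJVVJ

Each term wraps the previous one in J on the left and VVJ on the right.
One more step from JJJJhhhVVJVVJVVJVVJ gives the answer.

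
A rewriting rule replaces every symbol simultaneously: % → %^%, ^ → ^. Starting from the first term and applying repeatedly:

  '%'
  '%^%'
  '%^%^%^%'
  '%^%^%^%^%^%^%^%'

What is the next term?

%^%^%^%^%^%^%^%^%^%^%^%^%^%^%^%

Replace each of the 15 characters of %^%^%^%^%^%^%^% in place — %^% ^ %^% ^ %^% ^ %^% ^ %^% ^ %^% ^ %^% ^ %^% — and concatenate.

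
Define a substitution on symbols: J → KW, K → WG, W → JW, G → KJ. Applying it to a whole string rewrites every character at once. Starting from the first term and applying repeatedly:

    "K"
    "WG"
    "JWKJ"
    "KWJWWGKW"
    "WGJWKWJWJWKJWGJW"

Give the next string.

Replace each of the 16 characters of WGJWKWJWJWKJWGJW in place — JW KJ KW JW WG JW KW JW KW JW WG KW JW KJ KW JW — and concatenate.

JWKJKWJWWGJWKWJWKWJWWGKWJWKJKWJW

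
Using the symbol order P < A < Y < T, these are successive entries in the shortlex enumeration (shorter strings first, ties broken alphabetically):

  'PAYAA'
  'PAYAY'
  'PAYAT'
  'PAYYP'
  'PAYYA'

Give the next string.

PAYYY

Treat PAYYA as a base-4 numeral over the given alphabet and add one, carrying through any trailing T's.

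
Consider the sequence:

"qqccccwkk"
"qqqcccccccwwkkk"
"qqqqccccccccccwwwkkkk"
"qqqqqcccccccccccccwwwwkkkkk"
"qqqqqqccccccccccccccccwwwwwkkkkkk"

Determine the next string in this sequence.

Term n consists of n q's, followed by 3n-2 c's, followed by n-1 w's, followed by n k's, where the shown terms are n = 2, 3, 4, 5, 6.
At n = 7 the blocks have lengths 7, 19, 6, 7.

qqqqqqqcccccccccccccccccccwwwwwwkkkkkkk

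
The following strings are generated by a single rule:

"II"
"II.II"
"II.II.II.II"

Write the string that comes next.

II.II.II.II.II.II.II.II

s(k+1) = s(k)·.·s(k) — each term doubles the last with '.' between the halves.
So the next term is two copies of II.II.II.II with '.' between the halves.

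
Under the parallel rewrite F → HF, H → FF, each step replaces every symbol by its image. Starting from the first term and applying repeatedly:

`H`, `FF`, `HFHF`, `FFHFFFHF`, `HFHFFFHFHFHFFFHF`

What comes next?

FFHFFFHFHFHFFFHFFFHFFFHFHFHFFFHF

Replace each of the 16 characters of HFHFFFHFHFHFFFHF in place — FF HF FF HF HF HF FF HF FF HF FF HF HF HF FF HF — and concatenate.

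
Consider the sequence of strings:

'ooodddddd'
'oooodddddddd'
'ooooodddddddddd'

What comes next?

oooooodddddddddddd

Term n consists of n o's, followed by 2n d's, where the shown terms are n = 3, 4, 5.
Setting n = 6 gives 6, 12 characters in each block.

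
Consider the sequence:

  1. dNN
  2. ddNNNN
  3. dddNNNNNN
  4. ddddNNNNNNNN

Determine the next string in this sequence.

dddddNNNNNNNNNN

Reading off run lengths: d runs 1, 2, 3, 4; N runs 2, 4, 6, 8 — each is linear in n (n = 1, 2, …).
At n = 5 the blocks have lengths 5, 10.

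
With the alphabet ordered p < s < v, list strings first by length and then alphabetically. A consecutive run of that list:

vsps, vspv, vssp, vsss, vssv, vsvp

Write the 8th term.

vsvv

Continuing the enumeration 2 steps past vsvp: vsvp → vsvs → (answer).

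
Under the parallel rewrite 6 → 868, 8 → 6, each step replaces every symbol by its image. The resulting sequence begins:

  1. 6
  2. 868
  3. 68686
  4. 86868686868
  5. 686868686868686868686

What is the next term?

φ(686868686868686868686) expands symbol-by-symbol to 868 6 868 6 868 6 868 6 868 6 868 6 868 6 868 6 868 6 868 6 868; joining the 21 pieces gives the next term.

8686868686868686868686868686868686868686868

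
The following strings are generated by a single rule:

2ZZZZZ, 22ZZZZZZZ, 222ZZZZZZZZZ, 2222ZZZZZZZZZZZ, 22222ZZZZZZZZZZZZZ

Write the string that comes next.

Term n consists of n-1 2's, followed by 2n+1 Z's, where the shown terms are n = 2, 3, 4, 5, 6.
Setting n = 7 gives 6, 15 characters in each block.

222222ZZZZZZZZZZZZZZZ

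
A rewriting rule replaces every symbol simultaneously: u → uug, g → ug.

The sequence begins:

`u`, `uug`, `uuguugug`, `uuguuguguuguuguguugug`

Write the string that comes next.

φ(uuguuguguuguuguguugug) expands symbol-by-symbol to uug uug ug uug uug ug uug ug uug uug ug uug uug ug uug ug uug uug ug uug ug; joining the 21 pieces gives the next term.

uuguuguguuguuguguuguguuguuguguuguuguguuguguuguuguguugug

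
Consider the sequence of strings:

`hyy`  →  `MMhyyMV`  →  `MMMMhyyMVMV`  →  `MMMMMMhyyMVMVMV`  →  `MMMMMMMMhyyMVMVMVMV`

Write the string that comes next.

Every step adds MM to the front and MV to the end of the previous string.
So the next term is MM·MMMMMMMMhyyMVMVMVMV·MV.

MMMMMMMMMMhyyMVMVMVMVMV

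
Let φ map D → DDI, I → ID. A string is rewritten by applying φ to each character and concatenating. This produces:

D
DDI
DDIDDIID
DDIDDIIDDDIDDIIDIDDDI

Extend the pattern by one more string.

Applying the rule to each of the 21 symbols of DDIDDIIDDDIDDIIDIDDDI gives the pieces DDI DDI ID DDI DDI ID ID DDI DDI DDI ID DDI DDI ID ID DDI ID DDI DDI DDI ID, which concatenate to the answer.

DDIDDIIDDDIDDIIDIDDDIDDIDDIIDDDIDDIIDIDDDIIDDDIDDIDDIID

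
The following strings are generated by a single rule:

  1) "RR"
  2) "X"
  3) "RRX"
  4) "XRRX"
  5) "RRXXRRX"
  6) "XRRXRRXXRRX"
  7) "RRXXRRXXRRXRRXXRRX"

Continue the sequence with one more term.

From term 3 onward, concatenate the second-to-last term with the last: RR·X = RRX, X·RRX = XRRX, …
So term 8 is XRRXRRXXRRX·RRXXRRXXRRXRRXXRRX.

XRRXRRXXRRXRRXXRRXXRRXRRXXRRX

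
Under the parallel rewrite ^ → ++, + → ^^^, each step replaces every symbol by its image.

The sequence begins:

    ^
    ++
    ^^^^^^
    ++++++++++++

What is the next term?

^^^^^^^^^^^^^^^^^^^^^^^^^^^^^^^^^^^^

Rewriting each symbol of ++++++++++++: +→^^^, +→^^^, +→^^^, +→^^^, +→^^^, +→^^^, +→^^^, +→^^^, +→^^^, +→^^^, +→^^^, +→^^^, which concatenates to ^^^ ^^^ ^^^ ^^^ ^^^ ^^^ ^^^ ^^^ ^^^ ^^^ ^^^ ^^^.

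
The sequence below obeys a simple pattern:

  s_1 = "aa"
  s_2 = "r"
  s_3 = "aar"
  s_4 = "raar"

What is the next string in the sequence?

aarraar

Each term (from the third on) is the two preceding terms concatenated in order: term 3 = aa·r = aar.
The next term joins aar and raar.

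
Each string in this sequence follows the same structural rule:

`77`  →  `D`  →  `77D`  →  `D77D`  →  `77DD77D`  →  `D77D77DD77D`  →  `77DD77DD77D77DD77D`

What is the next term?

D77D77DD77D77DD77DD77D77DD77D

From term 3 onward, concatenate the second-to-last term with the last: 77·D = 77D, D·77D = D77D, …
Continuing: D77D77DD77D · 77DD77DD77D77DD77D gives term 8.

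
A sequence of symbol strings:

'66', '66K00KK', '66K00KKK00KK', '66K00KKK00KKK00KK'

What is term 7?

Each term is the previous one with K00KK appended.
From 66K00KKK00KKK00KK, 3 further steps: 66K00KKK00KKK00KK → 66K00KKK00KKK00KKK00KK → 66K00KKK00KKK00KKK00KKK00KK → (answer).

66K00KKK00KKK00KKK00KKK00KKK00KK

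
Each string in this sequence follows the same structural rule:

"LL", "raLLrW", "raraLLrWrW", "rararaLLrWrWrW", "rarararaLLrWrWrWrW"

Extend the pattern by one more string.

rararararaLLrWrWrWrWrW

Every step adds ra to the front and rW to the end of the previous string.
One more step from rarararaLLrWrWrWrW gives the answer.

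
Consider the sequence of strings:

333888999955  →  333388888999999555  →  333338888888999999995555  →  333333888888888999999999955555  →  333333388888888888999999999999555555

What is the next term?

333333338888888888888999999999999995555555

Each string has the form 3^{n+1} 8^{2n-1} 9^{2n} 5^{n}, where the shown terms are n = 2, 3, 4, 5, 6.
Setting n = 7 gives 8, 13, 14, 7 characters in each block.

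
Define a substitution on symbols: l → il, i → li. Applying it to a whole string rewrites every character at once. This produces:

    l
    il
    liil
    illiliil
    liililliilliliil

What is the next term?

Applying the rule to each of the 16 symbols of liililliilliliil gives the pieces il li li il li il il li li il il li il li li il, which concatenate to the answer.

illiliilliililliliililliilliliil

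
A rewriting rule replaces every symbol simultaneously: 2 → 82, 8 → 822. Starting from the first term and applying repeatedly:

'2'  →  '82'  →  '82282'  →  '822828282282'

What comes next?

Apply φ to 822828282282 symbol by symbol: 8→822, 2→82, 2→82, 8→822, 2→82, 8→822, 2→82, 8→822, 2→82, 2→82, 8→822, 2→82; joined: 822 82 82 822 82 822 82 822 82 82 822 82.

82282828228282282822828282282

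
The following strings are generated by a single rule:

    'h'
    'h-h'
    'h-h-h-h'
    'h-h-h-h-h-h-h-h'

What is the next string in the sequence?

h-h-h-h-h-h-h-h-h-h-h-h-h-h-h-h

s(k+1) = s(k)·-·s(k) — each term doubles the last with '-' between the halves.
So the next term is two copies of h-h-h-h-h-h-h-h with '-' between the halves.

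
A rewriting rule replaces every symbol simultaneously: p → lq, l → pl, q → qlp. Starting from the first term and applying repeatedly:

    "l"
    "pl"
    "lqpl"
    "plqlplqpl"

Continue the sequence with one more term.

Apply φ to plqlplqpl symbol by symbol: p→lq, l→pl, q→qlp, l→pl, p→lq, l→pl, q→qlp, p→lq, l→pl; joined: lq pl qlp pl lq pl qlp lq pl.

lqplqlppllqplqlplqpl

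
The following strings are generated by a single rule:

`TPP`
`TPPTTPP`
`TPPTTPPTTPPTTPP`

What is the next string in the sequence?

Each string is two copies of the previous one joined by 'T'.
Doubling TPPTTPPTTPPTTPP with 'T' between the halves:

TPPTTPPTTPPTTPPTTPPTTPPTTPPTTPP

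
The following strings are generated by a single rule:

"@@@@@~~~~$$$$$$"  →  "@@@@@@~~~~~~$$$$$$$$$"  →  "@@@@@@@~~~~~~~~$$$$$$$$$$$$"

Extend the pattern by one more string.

@@@@@@@@~~~~~~~~~~$$$$$$$$$$$$$$$

Reading off run lengths: @ runs 5, 6, 7; ~ runs 4, 6, 8; $ runs 6, 9, 12 — each is linear in n, where the shown terms are n = 2, 3, 4.
Setting n = 5 gives 8, 10, 15 characters in each block.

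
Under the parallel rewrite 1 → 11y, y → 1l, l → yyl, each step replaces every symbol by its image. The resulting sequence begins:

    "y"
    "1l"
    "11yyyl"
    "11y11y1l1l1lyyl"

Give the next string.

Rewriting the 15 symbols of 11y11y1l1l1lyyl one by one yields 11y 11y 1l 11y 11y 1l 11y yyl 11y yyl 11y yyl 1l 1l yyl; concatenated:

11y11y1l11y11y1l11yyyl11yyyl11yyyl1l1lyyl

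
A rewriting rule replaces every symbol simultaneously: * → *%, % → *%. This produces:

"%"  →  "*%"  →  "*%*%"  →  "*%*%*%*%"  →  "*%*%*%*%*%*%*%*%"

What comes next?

*%*%*%*%*%*%*%*%*%*%*%*%*%*%*%*%

φ(*%*%*%*%*%*%*%*%) expands symbol-by-symbol to *% *% *% *% *% *% *% *% *% *% *% *% *% *% *% *%; joining the 16 pieces gives the next term.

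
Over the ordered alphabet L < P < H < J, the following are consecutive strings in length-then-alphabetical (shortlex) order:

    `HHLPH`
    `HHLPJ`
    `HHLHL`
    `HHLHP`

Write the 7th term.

Continuing the enumeration 3 steps past HHLHP: HHLHP → HHLHH → HHLHJ → (answer).

HHLJL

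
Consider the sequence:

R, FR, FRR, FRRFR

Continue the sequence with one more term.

This is a Fibonacci-style word recurrence s(k) = s(k−1)·s(k−2): e.g. FR·R = FRR.
Continuing: FRRFR · FRR gives term 5.

FRRFRFRR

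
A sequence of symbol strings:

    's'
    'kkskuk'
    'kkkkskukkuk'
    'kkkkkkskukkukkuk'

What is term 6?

Every step adds kk to the front and kuk to the end of the previous string.
From kkkkkkskukkukkuk, 2 further steps: kkkkkkskukkukkuk → kkkkkkkkskukkukkukkuk → (answer).

kkkkkkkkkkskukkukkukkukkuk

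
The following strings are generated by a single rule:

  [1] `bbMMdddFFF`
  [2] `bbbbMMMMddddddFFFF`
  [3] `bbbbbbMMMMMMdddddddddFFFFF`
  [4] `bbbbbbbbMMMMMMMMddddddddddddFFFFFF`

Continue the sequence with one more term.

Term n consists of 2n b's, followed by 2n M's, followed by 3n d's, followed by n+2 F's (n = 1, 2, …).
Setting n = 5 gives 10, 10, 15, 7 characters in each block.

bbbbbbbbbbMMMMMMMMMMdddddddddddddddFFFFFFF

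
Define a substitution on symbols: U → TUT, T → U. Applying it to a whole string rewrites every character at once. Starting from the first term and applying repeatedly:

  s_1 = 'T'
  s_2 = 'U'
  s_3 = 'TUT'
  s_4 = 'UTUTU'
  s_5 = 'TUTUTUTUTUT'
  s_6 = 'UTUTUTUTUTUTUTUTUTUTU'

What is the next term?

TUTUTUTUTUTUTUTUTUTUTUTUTUTUTUTUTUTUTUTUTUT

Replace each of the 21 characters of UTUTUTUTUTUTUTUTUTUTU in place — TUT U TUT U TUT U TUT U TUT U TUT U TUT U TUT U TUT U TUT U TUT — and concatenate.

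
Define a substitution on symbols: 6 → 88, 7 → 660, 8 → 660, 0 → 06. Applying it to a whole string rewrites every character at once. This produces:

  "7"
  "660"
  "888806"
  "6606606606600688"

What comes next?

8888068888068888068888060688660660

φ(6606606606600688) expands symbol-by-symbol to 88 88 06 88 88 06 88 88 06 88 88 06 06 88 660 660; joining the 16 pieces gives the next term.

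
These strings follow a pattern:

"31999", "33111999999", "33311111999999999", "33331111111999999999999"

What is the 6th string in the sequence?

33333311111111111999999999999999999

Each string has the form 3^{n} 1^{2n-1} 9^{3n} (n = 1, 2, …).
Setting n = 6 gives 6, 11, 18 characters in each block.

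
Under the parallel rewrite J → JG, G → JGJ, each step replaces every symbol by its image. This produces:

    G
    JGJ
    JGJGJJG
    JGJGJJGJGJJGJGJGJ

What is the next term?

φ(JGJGJJGJGJJGJGJGJ) expands symbol-by-symbol to JG JGJ JG JGJ JG JG JGJ JG JGJ JG JG JGJ JG JGJ JG JGJ JG; joining the 17 pieces gives the next term.

JGJGJJGJGJJGJGJGJJGJGJJGJGJGJJGJGJJGJGJJG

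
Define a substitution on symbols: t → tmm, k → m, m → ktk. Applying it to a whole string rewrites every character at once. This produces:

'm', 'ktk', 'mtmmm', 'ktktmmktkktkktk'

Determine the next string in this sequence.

Rewriting the 15 symbols of ktktmmktkktkktk one by one yields m tmm m tmm ktk ktk m tmm m m tmm m m tmm m; concatenated:

mtmmmtmmktkktkmtmmmmtmmmmtmmm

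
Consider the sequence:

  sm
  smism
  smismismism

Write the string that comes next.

s(k+1) = s(k)·i·s(k) — each term doubles the last with 'i' between the halves.
One more doubling of smismismism gives the answer.

smismismismismismismism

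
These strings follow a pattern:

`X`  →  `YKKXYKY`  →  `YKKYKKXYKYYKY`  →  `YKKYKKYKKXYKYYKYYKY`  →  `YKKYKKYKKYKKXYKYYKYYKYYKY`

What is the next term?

s(k+1) = YKK·s(k)·YKY, so each term gains YKK as a prefix and YKY as a suffix.
Applying this once more to YKKYKKYKKYKKXYKYYKYYKYYKY:

YKKYKKYKKYKKYKKXYKYYKYYKYYKYYKY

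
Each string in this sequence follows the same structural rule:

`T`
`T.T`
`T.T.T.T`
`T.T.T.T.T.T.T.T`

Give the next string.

T.T.T.T.T.T.T.T.T.T.T.T.T.T.T.T

Each string is two copies of the previous one joined by '.'.
One more doubling of T.T.T.T.T.T.T.T gives the answer.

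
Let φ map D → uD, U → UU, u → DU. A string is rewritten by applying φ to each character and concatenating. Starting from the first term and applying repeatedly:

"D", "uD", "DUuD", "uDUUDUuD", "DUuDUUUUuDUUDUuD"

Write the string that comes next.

uDUUDUuDUUUUUUUUDUuDUUUUuDUUDUuD

φ(DUuDUUUUuDUUDUuD) expands symbol-by-symbol to uD UU DU uD UU UU UU UU DU uD UU UU uD UU DU uD; joining the 16 pieces gives the next term.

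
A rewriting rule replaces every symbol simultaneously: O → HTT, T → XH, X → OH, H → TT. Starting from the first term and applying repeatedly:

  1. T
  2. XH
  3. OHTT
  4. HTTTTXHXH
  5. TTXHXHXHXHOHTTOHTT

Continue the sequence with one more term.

XHXHOHTTOHTTOHTTOHTTHTTTTXHXHHTTTTXHXH

Replace each of the 18 characters of TTXHXHXHXHOHTTOHTT in place — XH XH OH TT OH TT OH TT OH TT HTT TT XH XH HTT TT XH XH — and concatenate.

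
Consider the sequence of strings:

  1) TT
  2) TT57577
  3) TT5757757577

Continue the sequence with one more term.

Every step adds 57577 to the end: s(k+1) = s(k)·57577.
One more step from TT5757757577 gives the answer.

TT575775757757577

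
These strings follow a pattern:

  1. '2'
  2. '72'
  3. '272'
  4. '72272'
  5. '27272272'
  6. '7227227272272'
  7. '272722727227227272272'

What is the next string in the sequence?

7227227272272272722727227227272272

Each term (from the third on) is the two preceding terms concatenated in order: term 3 = 2·72 = 272.
So term 8 is 7227227272272·272722727227227272272.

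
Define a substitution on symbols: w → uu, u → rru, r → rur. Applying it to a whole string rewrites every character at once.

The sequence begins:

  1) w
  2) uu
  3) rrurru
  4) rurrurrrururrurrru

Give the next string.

Replace each of the 18 characters of rurrurrrururrurrru in place — rur rru rur rur rru rur rur rur rru rur rru rur rur rru rur rur rur rru — and concatenate.

rurrrururrurrrururrurrurrrururrrururrurrrururrurrurrru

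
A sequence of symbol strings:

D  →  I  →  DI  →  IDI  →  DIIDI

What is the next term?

This is a Fibonacci-style word recurrence s(k) = s(k−2)·s(k−1): e.g. D·I = DI.
The next term joins IDI and DIIDI.

IDIDIIDI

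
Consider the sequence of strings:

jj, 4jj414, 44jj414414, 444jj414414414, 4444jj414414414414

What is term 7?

444444jj414414414414414414

Every step adds 4 to the front and 414 to the end of the previous string.
From 4444jj414414414414, 2 further steps: 4444jj414414414414 → 44444jj414414414414414 → (answer).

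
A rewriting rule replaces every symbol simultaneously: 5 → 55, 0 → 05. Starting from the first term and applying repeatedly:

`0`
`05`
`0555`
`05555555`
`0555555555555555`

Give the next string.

φ(0555555555555555) expands symbol-by-symbol to 05 55 55 55 55 55 55 55 55 55 55 55 55 55 55 55; joining the 16 pieces gives the next term.

05555555555555555555555555555555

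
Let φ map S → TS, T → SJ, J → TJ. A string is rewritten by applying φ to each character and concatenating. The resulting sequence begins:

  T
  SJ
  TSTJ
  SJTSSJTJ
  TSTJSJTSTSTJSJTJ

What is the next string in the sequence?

SJTSSJTJTSTJSJTSSJTSSJTJTSTJSJTJ

φ(TSTJSJTSTSTJSJTJ) expands symbol-by-symbol to SJ TS SJ TJ TS TJ SJ TS SJ TS SJ TJ TS TJ SJ TJ; joining the 16 pieces gives the next term.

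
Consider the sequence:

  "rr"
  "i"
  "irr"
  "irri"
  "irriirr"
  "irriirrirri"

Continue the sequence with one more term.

From term 3 onward, concatenate the last term with the second-to-last: i·rr = irr, irr·i = irri, …
The next term joins irriirrirri and irriirr.

irriirrirriirriirr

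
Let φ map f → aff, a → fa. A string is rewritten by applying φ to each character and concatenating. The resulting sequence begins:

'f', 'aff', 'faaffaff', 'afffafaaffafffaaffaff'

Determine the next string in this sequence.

faaffaffafffaafffafaaffafffaaffaffafffafaaffafffaaffaff

Replace each of the 21 characters of afffafaaffafffaaffaff in place — fa aff aff aff fa aff fa fa aff aff fa aff aff aff fa fa aff aff fa aff aff — and concatenate.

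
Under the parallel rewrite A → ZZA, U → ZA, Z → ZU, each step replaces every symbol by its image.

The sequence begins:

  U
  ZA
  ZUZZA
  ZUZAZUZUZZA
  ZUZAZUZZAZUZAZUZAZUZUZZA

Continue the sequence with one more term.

ZUZAZUZZAZUZAZUZUZZAZUZAZUZZAZUZAZUZZAZUZAZUZAZUZUZZA

φ(ZUZAZUZZAZUZAZUZAZUZUZZA) expands symbol-by-symbol to ZU ZA ZU ZZA ZU ZA ZU ZU ZZA ZU ZA ZU ZZA ZU ZA ZU ZZA ZU ZA ZU ZA ZU ZU ZZA; joining the 24 pieces gives the next term.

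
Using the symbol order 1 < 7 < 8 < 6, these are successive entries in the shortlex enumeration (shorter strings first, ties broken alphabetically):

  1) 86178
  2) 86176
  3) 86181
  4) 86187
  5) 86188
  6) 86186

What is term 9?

Continuing the enumeration 3 steps past 86186: 86186 → 86161 → 86167 → (answer).

86168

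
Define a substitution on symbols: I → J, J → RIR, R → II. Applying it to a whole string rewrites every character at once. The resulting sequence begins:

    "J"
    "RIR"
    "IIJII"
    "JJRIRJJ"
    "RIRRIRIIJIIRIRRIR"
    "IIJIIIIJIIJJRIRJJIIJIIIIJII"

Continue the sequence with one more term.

Rewriting the 27 symbols of IIJIIIIJIIJJRIRJJIIJIIIIJII one by one yields J J RIR J J J J RIR J J RIR RIR II J II RIR RIR J J RIR J J J J RIR J J; concatenated:

JJRIRJJJJRIRJJRIRRIRIIJIIRIRRIRJJRIRJJJJRIRJJ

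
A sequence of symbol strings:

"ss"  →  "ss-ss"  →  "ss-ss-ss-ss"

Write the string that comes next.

ss-ss-ss-ss-ss-ss-ss-ss

Every step duplicates the string with '-' between the halves.
One more doubling of ss-ss-ss-ss gives the answer.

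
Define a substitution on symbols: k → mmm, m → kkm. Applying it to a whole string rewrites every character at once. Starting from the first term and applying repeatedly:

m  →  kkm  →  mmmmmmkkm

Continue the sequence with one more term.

kkmkkmkkmkkmkkmkkmmmmmmmkkm

Apply φ to mmmmmmkkm symbol by symbol: m→kkm, m→kkm, m→kkm, m→kkm, m→kkm, m→kkm, k→mmm, k→mmm, m→kkm; joined: kkm kkm kkm kkm kkm kkm mmm mmm kkm.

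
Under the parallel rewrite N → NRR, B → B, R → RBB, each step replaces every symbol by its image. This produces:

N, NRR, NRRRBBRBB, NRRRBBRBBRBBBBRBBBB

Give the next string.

Rewriting the 19 symbols of NRRRBBRBBRBBBBRBBBB one by one yields NRR RBB RBB RBB B B RBB B B RBB B B B B RBB B B B B; concatenated:

NRRRBBRBBRBBBBRBBBBRBBBBBBRBBBBBB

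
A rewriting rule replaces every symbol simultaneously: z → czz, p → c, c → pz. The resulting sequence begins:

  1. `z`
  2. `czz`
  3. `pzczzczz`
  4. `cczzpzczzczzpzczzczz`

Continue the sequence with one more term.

pzpzczzczzcczzpzczzczzpzczzczzcczzpzczzczzpzczzczz

Applying the rule to each of the 20 symbols of cczzpzczzczzpzczzczz gives the pieces pz pz czz czz c czz pz czz czz pz czz czz c czz pz czz czz pz czz czz, which concatenate to the answer.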